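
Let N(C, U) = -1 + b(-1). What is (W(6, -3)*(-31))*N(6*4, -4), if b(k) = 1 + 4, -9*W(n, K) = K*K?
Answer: 124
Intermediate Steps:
W(n, K) = -K**2/9 (W(n, K) = -K*K/9 = -K**2/9)
b(k) = 5
N(C, U) = 4 (N(C, U) = -1 + 5 = 4)
(W(6, -3)*(-31))*N(6*4, -4) = (-1/9*(-3)**2*(-31))*4 = (-1/9*9*(-31))*4 = -1*(-31)*4 = 31*4 = 124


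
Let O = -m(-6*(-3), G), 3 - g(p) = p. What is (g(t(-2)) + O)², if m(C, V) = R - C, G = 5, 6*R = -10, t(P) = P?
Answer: 5476/9 ≈ 608.44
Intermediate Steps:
R = -5/3 (R = (⅙)*(-10) = -5/3 ≈ -1.6667)
m(C, V) = -5/3 - C
g(p) = 3 - p
O = 59/3 (O = -(-5/3 - (-6)*(-3)) = -(-5/3 - 1*18) = -(-5/3 - 18) = -1*(-59/3) = 59/3 ≈ 19.667)
(g(t(-2)) + O)² = ((3 - 1*(-2)) + 59/3)² = ((3 + 2) + 59/3)² = (5 + 59/3)² = (74/3)² = 5476/9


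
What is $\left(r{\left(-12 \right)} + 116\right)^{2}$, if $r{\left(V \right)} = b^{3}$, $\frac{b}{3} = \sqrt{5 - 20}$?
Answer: $\left(116 - 405 i \sqrt{15}\right)^{2} \approx -2.4469 \cdot 10^{6} - 3.6391 \cdot 10^{5} i$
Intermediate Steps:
$b = 3 i \sqrt{15}$ ($b = 3 \sqrt{5 - 20} = 3 \sqrt{-15} = 3 i \sqrt{15} \approx 11.619 i$)
$r{\left(V \right)} = - 405 i \sqrt{15}$ ($r{\left(V \right)} = \left(3 i \sqrt{15}\right)^{3} = - 405 i \sqrt{15}$)
$\left(r{\left(-12 \right)} + 116\right)^{2} = \left(- 405 i \sqrt{15} + 116\right)^{2} = \left(116 - 405 i \sqrt{15}\right)^{2}$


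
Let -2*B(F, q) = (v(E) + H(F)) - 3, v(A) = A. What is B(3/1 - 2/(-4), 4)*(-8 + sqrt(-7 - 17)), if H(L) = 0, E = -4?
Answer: -28 + 7*I*sqrt(6) ≈ -28.0 + 17.146*I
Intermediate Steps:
B(F, q) = 7/2 (B(F, q) = -((-4 + 0) - 3)/2 = -(-4 - 3)/2 = -1/2*(-7) = 7/2)
B(3/1 - 2/(-4), 4)*(-8 + sqrt(-7 - 17)) = 7*(-8 + sqrt(-7 - 17))/2 = 7*(-8 + sqrt(-24))/2 = 7*(-8 + 2*I*sqrt(6))/2 = -28 + 7*I*sqrt(6)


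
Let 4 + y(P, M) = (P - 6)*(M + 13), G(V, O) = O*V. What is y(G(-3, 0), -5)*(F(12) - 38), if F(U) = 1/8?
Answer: 3939/2 ≈ 1969.5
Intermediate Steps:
y(P, M) = -4 + (-6 + P)*(13 + M) (y(P, M) = -4 + (P - 6)*(M + 13) = -4 + (-6 + P)*(13 + M))
F(U) = ⅛
y(G(-3, 0), -5)*(F(12) - 38) = (-82 - 6*(-5) + 13*(0*(-3)) - 0*(-3))*(⅛ - 38) = (-82 + 30 + 13*0 - 5*0)*(-303/8) = (-82 + 30 + 0 + 0)*(-303/8) = -52*(-303/8) = 3939/2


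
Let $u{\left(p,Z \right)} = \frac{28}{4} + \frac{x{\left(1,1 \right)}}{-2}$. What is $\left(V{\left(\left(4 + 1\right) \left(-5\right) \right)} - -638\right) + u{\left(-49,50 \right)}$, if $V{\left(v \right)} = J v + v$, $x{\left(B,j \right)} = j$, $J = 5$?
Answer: $\frac{989}{2} \approx 494.5$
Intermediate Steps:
$u{\left(p,Z \right)} = \frac{13}{2}$ ($u{\left(p,Z \right)} = \frac{28}{4} + 1 \frac{1}{-2} = 28 \cdot \frac{1}{4} + 1 \left(- \frac{1}{2}\right) = 7 - \frac{1}{2} = \frac{13}{2}$)
$V{\left(v \right)} = 6 v$ ($V{\left(v \right)} = 5 v + v = 6 v$)
$\left(V{\left(\left(4 + 1\right) \left(-5\right) \right)} - -638\right) + u{\left(-49,50 \right)} = \left(6 \left(4 + 1\right) \left(-5\right) - -638\right) + \frac{13}{2} = \left(6 \cdot 5 \left(-5\right) + 638\right) + \frac{13}{2} = \left(6 \left(-25\right) + 638\right) + \frac{13}{2} = \left(-150 + 638\right) + \frac{13}{2} = 488 + \frac{13}{2} = \frac{989}{2}$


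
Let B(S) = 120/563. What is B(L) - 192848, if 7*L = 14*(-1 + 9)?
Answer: -108573304/563 ≈ -1.9285e+5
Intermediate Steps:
L = 16 (L = (14*(-1 + 9))/7 = (14*8)/7 = (⅐)*112 = 16)
B(S) = 120/563 (B(S) = 120*(1/563) = 120/563)
B(L) - 192848 = 120/563 - 192848 = -108573304/563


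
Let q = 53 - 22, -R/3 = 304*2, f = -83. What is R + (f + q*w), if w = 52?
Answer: -295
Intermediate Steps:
R = -1824 (R = -912*2 = -3*608 = -1824)
q = 31
R + (f + q*w) = -1824 + (-83 + 31*52) = -1824 + (-83 + 1612) = -1824 + 1529 = -295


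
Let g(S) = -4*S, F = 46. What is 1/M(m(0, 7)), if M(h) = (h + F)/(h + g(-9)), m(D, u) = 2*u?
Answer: ⅚ ≈ 0.83333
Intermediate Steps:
M(h) = (46 + h)/(36 + h) (M(h) = (h + 46)/(h - 4*(-9)) = (46 + h)/(h + 36) = (46 + h)/(36 + h))
1/M(m(0, 7)) = 1/((46 + 2*7)/(36 + 2*7)) = 1/((46 + 14)/(36 + 14)) = 1/(60/50) = 1/((1/50)*60) = 1/(6/5) = ⅚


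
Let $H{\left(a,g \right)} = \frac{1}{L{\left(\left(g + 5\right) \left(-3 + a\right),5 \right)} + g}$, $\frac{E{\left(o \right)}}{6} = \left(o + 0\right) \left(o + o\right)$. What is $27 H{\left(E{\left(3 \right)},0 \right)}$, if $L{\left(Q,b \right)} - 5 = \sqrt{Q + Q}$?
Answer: $- \frac{27}{205} + \frac{27 \sqrt{42}}{205} \approx 0.72185$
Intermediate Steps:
$L{\left(Q,b \right)} = 5 + \sqrt{2} \sqrt{Q}$ ($L{\left(Q,b \right)} = 5 + \sqrt{Q + Q} = 5 + \sqrt{2 Q} = 5 + \sqrt{2} \sqrt{Q}$)
$E{\left(o \right)} = 12 o^{2}$ ($E{\left(o \right)} = 6 \left(o + 0\right) \left(o + o\right) = 6 o 2 o = 6 \cdot 2 o^{2} = 12 o^{2}$)
$H{\left(a,g \right)} = \frac{1}{5 + g + \sqrt{2} \sqrt{\left(-3 + a\right) \left(5 + g\right)}}$ ($H{\left(a,g \right)} = \frac{1}{\left(5 + \sqrt{2} \sqrt{\left(g + 5\right) \left(-3 + a\right)}\right) + g} = \frac{1}{\left(5 + \sqrt{2} \sqrt{\left(5 + g\right) \left(-3 + a\right)}\right) + g} = \frac{1}{\left(5 + \sqrt{2} \sqrt{\left(-3 + a\right) \left(5 + g\right)}\right) + g} = \frac{1}{5 + g + \sqrt{2} \sqrt{\left(-3 + a\right) \left(5 + g\right)}}$)
$27 H{\left(E{\left(3 \right)},0 \right)} = \frac{27}{5 + 0 + \sqrt{2} \sqrt{-15 - 0 + 5 \cdot 12 \cdot 3^{2} + 12 \cdot 3^{2} \cdot 0}} = \frac{27}{5 + 0 + \sqrt{2} \sqrt{-15 + 0 + 5 \cdot 12 \cdot 9 + 12 \cdot 9 \cdot 0}} = \frac{27}{5 + 0 + \sqrt{2} \sqrt{-15 + 0 + 5 \cdot 108 + 108 \cdot 0}} = \frac{27}{5 + 0 + \sqrt{2} \sqrt{-15 + 0 + 540 + 0}} = \frac{27}{5 + 0 + \sqrt{2} \sqrt{525}} = \frac{27}{5 + 0 + \sqrt{2} \cdot 5 \sqrt{21}} = \frac{27}{5 + 0 + 5 \sqrt{42}} = \frac{27}{5 + 5 \sqrt{42}}$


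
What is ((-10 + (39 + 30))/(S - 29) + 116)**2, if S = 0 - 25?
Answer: 38502025/2916 ≈ 13204.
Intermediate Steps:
S = -25
((-10 + (39 + 30))/(S - 29) + 116)**2 = ((-10 + (39 + 30))/(-25 - 29) + 116)**2 = ((-10 + 69)/(-54) + 116)**2 = (59*(-1/54) + 116)**2 = (-59/54 + 116)**2 = (6205/54)**2 = 38502025/2916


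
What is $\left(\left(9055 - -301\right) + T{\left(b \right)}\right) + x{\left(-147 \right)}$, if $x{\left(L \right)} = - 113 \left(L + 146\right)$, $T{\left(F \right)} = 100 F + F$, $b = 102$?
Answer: $19771$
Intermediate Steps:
$T{\left(F \right)} = 101 F$
$x{\left(L \right)} = -16498 - 113 L$ ($x{\left(L \right)} = - 113 \left(146 + L\right) = -16498 - 113 L$)
$\left(\left(9055 - -301\right) + T{\left(b \right)}\right) + x{\left(-147 \right)} = \left(\left(9055 - -301\right) + 101 \cdot 102\right) - -113 = \left(\left(9055 + 301\right) + 10302\right) + \left(-16498 + 16611\right) = \left(9356 + 10302\right) + 113 = 19658 + 113 = 19771$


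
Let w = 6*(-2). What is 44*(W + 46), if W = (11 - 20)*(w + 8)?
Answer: 3608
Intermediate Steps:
w = -12
W = 36 (W = (11 - 20)*(-12 + 8) = -9*(-4) = 36)
44*(W + 46) = 44*(36 + 46) = 44*82 = 3608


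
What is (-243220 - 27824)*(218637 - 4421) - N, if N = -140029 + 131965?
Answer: -58061953440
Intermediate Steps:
N = -8064
(-243220 - 27824)*(218637 - 4421) - N = (-243220 - 27824)*(218637 - 4421) - 1*(-8064) = -271044*214216 + 8064 = -58061961504 + 8064 = -58061953440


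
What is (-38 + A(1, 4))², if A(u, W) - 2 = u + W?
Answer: 961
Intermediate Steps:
A(u, W) = 2 + W + u (A(u, W) = 2 + (u + W) = 2 + (W + u) = 2 + W + u)
(-38 + A(1, 4))² = (-38 + (2 + 4 + 1))² = (-38 + 7)² = (-31)² = 961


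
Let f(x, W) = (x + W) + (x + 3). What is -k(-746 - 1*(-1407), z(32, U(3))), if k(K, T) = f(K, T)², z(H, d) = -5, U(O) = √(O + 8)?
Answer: -1742400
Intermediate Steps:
U(O) = √(8 + O)
f(x, W) = 3 + W + 2*x (f(x, W) = (W + x) + (3 + x) = 3 + W + 2*x)
k(K, T) = (3 + T + 2*K)²
-k(-746 - 1*(-1407), z(32, U(3))) = -(3 - 5 + 2*(-746 - 1*(-1407)))² = -(3 - 5 + 2*(-746 + 1407))² = -(3 - 5 + 2*661)² = -(3 - 5 + 1322)² = -1*1320² = -1*1742400 = -1742400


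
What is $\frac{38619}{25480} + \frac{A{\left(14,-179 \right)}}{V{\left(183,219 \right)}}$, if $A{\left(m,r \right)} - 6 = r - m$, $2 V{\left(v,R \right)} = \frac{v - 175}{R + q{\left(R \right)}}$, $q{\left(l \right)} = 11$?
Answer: $- \frac{39133583}{3640} \approx -10751.0$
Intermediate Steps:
$V{\left(v,R \right)} = \frac{-175 + v}{2 \left(11 + R\right)}$ ($V{\left(v,R \right)} = \frac{\left(v - 175\right) \frac{1}{R + 11}}{2} = \frac{\left(-175 + v\right) \frac{1}{11 + R}}{2} = \frac{\frac{1}{11 + R} \left(-175 + v\right)}{2} = \frac{-175 + v}{2 \left(11 + R\right)}$)
$A{\left(m,r \right)} = 6 + r - m$ ($A{\left(m,r \right)} = 6 - \left(m - r\right) = 6 + r - m$)
$\frac{38619}{25480} + \frac{A{\left(14,-179 \right)}}{V{\left(183,219 \right)}} = \frac{38619}{25480} + \frac{6 - 179 - 14}{\frac{1}{2} \frac{1}{11 + 219} \left(-175 + 183\right)} = 38619 \cdot \frac{1}{25480} + \frac{6 - 179 - 14}{\frac{1}{2} \cdot \frac{1}{230} \cdot 8} = \frac{5517}{3640} - \frac{187}{\frac{1}{2} \cdot \frac{1}{230} \cdot 8} = \frac{5517}{3640} - \frac{187}{\frac{2}{115}} = \frac{5517}{3640} - \frac{21505}{2} = - \frac{39133583}{3640}$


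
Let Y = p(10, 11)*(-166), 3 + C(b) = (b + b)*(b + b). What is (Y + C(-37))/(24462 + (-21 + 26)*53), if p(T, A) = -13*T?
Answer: 27053/24727 ≈ 1.0941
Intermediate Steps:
C(b) = -3 + 4*b² (C(b) = -3 + (b + b)*(b + b) = -3 + (2*b)*(2*b) = -3 + 4*b²)
Y = 21580 (Y = -13*10*(-166) = -130*(-166) = 21580)
(Y + C(-37))/(24462 + (-21 + 26)*53) = (21580 + (-3 + 4*(-37)²))/(24462 + (-21 + 26)*53) = (21580 + (-3 + 4*1369))/(24462 + 5*53) = (21580 + (-3 + 5476))/(24462 + 265) = (21580 + 5473)/24727 = 27053*(1/24727) = 27053/24727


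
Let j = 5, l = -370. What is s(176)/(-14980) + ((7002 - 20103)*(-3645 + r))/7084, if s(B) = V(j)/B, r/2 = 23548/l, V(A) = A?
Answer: 15652532099921/2243644480 ≈ 6976.4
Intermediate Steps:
r = -23548/185 (r = 2*(23548/(-370)) = 2*(23548*(-1/370)) = 2*(-11774/185) = -23548/185 ≈ -127.29)
s(B) = 5/B
s(176)/(-14980) + ((7002 - 20103)*(-3645 + r))/7084 = (5/176)/(-14980) + ((7002 - 20103)*(-3645 - 23548/185))/7084 = (5*(1/176))*(-1/14980) - 13101*(-697873/185)*(1/7084) = (5/176)*(-1/14980) + (9142834173/185)*(1/7084) = -1/527296 + 831166743/119140 = 15652532099921/2243644480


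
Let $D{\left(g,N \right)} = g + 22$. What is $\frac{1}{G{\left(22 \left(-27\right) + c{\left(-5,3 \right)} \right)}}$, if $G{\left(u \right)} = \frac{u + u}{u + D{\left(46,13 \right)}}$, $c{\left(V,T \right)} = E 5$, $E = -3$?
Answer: $\frac{541}{1218} \approx 0.44417$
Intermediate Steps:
$c{\left(V,T \right)} = -15$ ($c{\left(V,T \right)} = \left(-3\right) 5 = -15$)
$D{\left(g,N \right)} = 22 + g$
$G{\left(u \right)} = \frac{2 u}{68 + u}$ ($G{\left(u \right)} = \frac{u + u}{u + \left(22 + 46\right)} = \frac{2 u}{u + 68} = \frac{2 u}{68 + u}$)
$\frac{1}{G{\left(22 \left(-27\right) + c{\left(-5,3 \right)} \right)}} = \frac{1}{2 \left(22 \left(-27\right) - 15\right) \frac{1}{68 + \left(22 \left(-27\right) - 15\right)}} = \frac{1}{2 \left(-594 - 15\right) \frac{1}{68 - 609}} = \frac{1}{2 \left(-609\right) \frac{1}{68 - 609}} = \frac{1}{2 \left(-609\right) \frac{1}{-541}} = \frac{1}{2 \left(-609\right) \left(- \frac{1}{541}\right)} = \frac{1}{\frac{1218}{541}} = \frac{541}{1218}$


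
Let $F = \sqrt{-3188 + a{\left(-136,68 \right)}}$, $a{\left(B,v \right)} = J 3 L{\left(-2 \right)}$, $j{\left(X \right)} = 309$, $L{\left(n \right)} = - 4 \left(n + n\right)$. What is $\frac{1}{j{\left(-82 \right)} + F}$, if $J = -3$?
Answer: $\frac{309}{98813} - \frac{14 i \sqrt{17}}{98813} \approx 0.0031271 - 0.00058417 i$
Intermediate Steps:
$L{\left(n \right)} = - 8 n$ ($L{\left(n \right)} = - 4 \cdot 2 n = - 8 n$)
$a{\left(B,v \right)} = -144$ ($a{\left(B,v \right)} = \left(-3\right) 3 \left(\left(-8\right) \left(-2\right)\right) = \left(-9\right) 16 = -144$)
$F = 14 i \sqrt{17}$ ($F = \sqrt{-3188 - 144} = \sqrt{-3332} = 14 i \sqrt{17} \approx 57.724 i$)
$\frac{1}{j{\left(-82 \right)} + F} = \frac{1}{309 + 14 i \sqrt{17}}$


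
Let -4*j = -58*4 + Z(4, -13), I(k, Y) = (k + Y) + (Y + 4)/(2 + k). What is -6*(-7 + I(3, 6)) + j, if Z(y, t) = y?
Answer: 33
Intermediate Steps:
I(k, Y) = Y + k + (4 + Y)/(2 + k) (I(k, Y) = (Y + k) + (4 + Y)/(2 + k) = Y + k + (4 + Y)/(2 + k))
j = 57 (j = -(-58*4 + 4)/4 = -(-232 + 4)/4 = -¼*(-228) = 57)
-6*(-7 + I(3, 6)) + j = -6*(-7 + (4 + 3² + 2*3 + 3*6 + 6*3)/(2 + 3)) + 57 = -6*(-7 + (4 + 9 + 6 + 18 + 18)/5) + 57 = -6*(-7 + (⅕)*55) + 57 = -6*(-7 + 11) + 57 = -6*4 + 57 = -24 + 57 = 33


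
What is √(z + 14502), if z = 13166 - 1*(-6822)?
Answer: √34490 ≈ 185.71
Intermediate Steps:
z = 19988 (z = 13166 + 6822 = 19988)
√(z + 14502) = √(19988 + 14502) = √34490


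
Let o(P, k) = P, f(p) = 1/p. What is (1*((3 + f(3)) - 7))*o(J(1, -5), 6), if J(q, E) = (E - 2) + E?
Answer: 44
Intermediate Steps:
J(q, E) = -2 + 2*E (J(q, E) = (-2 + E) + E = -2 + 2*E)
(1*((3 + f(3)) - 7))*o(J(1, -5), 6) = (1*((3 + 1/3) - 7))*(-2 + 2*(-5)) = (1*((3 + 1/3) - 7))*(-2 - 10) = (1*(10/3 - 7))*(-12) = (1*(-11/3))*(-12) = -11/3*(-12) = 44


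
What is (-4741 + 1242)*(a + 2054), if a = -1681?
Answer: -1305127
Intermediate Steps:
(-4741 + 1242)*(a + 2054) = (-4741 + 1242)*(-1681 + 2054) = -3499*373 = -1305127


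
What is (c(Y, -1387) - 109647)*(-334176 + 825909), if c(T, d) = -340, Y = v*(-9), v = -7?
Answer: -54084237471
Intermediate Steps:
Y = 63 (Y = -7*(-9) = 63)
(c(Y, -1387) - 109647)*(-334176 + 825909) = (-340 - 109647)*(-334176 + 825909) = -109987*491733 = -54084237471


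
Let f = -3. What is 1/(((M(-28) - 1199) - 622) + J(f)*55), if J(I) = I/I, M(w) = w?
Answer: -1/1794 ≈ -0.00055741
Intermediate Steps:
J(I) = 1
1/(((M(-28) - 1199) - 622) + J(f)*55) = 1/(((-28 - 1199) - 622) + 1*55) = 1/((-1227 - 622) + 55) = 1/(-1849 + 55) = 1/(-1794) = -1/1794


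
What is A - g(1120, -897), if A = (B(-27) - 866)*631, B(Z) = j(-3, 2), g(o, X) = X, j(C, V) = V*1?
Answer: -544287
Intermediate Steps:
j(C, V) = V
B(Z) = 2
A = -545184 (A = (2 - 866)*631 = -864*631 = -545184)
A - g(1120, -897) = -545184 - 1*(-897) = -545184 + 897 = -544287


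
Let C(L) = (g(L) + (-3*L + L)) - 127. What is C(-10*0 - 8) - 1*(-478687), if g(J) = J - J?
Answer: 478576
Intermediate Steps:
g(J) = 0
C(L) = -127 - 2*L (C(L) = (0 + (-3*L + L)) - 127 = (0 - 2*L) - 127 = -2*L - 127 = -127 - 2*L)
C(-10*0 - 8) - 1*(-478687) = (-127 - 2*(-10*0 - 8)) - 1*(-478687) = (-127 - 2*(0 - 8)) + 478687 = (-127 - 2*(-8)) + 478687 = (-127 + 16) + 478687 = -111 + 478687 = 478576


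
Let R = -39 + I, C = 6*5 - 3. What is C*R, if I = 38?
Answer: -27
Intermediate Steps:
C = 27 (C = 30 - 3 = 27)
R = -1 (R = -39 + 38 = -1)
C*R = 27*(-1) = -27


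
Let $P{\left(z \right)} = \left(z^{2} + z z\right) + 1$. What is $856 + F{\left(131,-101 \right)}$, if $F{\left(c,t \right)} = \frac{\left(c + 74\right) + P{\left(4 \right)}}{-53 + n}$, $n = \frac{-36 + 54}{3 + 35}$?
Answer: $\frac{424883}{499} \approx 851.47$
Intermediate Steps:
$n = \frac{9}{19}$ ($n = \frac{18}{38} = 18 \cdot \frac{1}{38} = \frac{9}{19} \approx 0.47368$)
$P{\left(z \right)} = 1 + 2 z^{2}$ ($P{\left(z \right)} = \left(z^{2} + z^{2}\right) + 1 = 2 z^{2} + 1 = 1 + 2 z^{2}$)
$F{\left(c,t \right)} = - \frac{2033}{998} - \frac{19 c}{998}$ ($F{\left(c,t \right)} = \frac{\left(c + 74\right) + \left(1 + 2 \cdot 4^{2}\right)}{-53 + \frac{9}{19}} = \frac{\left(74 + c\right) + \left(1 + 2 \cdot 16\right)}{- \frac{998}{19}} = \left(\left(74 + c\right) + \left(1 + 32\right)\right) \left(- \frac{19}{998}\right) = \left(\left(74 + c\right) + 33\right) \left(- \frac{19}{998}\right) = \left(107 + c\right) \left(- \frac{19}{998}\right) = - \frac{2033}{998} - \frac{19 c}{998}$)
$856 + F{\left(131,-101 \right)} = 856 - \frac{2261}{499} = \frac{424883}{499}$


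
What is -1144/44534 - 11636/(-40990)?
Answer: 117826266/456362165 ≈ 0.25819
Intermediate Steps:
-1144/44534 - 11636/(-40990) = -1144*1/44534 - 11636*(-1/40990) = -572/22267 + 5818/20495 = 117826266/456362165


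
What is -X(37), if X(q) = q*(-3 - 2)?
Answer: 185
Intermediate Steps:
X(q) = -5*q (X(q) = q*(-5) = -5*q)
-X(37) = -(-5)*37 = -1*(-185) = 185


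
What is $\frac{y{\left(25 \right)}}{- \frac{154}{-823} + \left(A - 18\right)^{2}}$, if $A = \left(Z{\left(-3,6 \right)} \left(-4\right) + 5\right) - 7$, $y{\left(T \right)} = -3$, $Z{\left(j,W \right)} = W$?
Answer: $- \frac{2469}{1593482} \approx -0.0015494$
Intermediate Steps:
$A = -26$ ($A = \left(6 \left(-4\right) + 5\right) - 7 = \left(-24 + 5\right) - 7 = -19 - 7 = -26$)
$\frac{y{\left(25 \right)}}{- \frac{154}{-823} + \left(A - 18\right)^{2}} = \frac{1}{- \frac{154}{-823} + \left(-26 - 18\right)^{2}} \left(-3\right) = \frac{1}{\left(-154\right) \left(- \frac{1}{823}\right) + \left(-44\right)^{2}} \left(-3\right) = \frac{1}{\frac{154}{823} + 1936} \left(-3\right) = \frac{1}{\frac{1593482}{823}} \left(-3\right) = \frac{823}{1593482} \left(-3\right) = - \frac{2469}{1593482}$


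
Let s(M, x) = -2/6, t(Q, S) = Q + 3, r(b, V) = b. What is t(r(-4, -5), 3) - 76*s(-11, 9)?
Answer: 73/3 ≈ 24.333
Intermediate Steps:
t(Q, S) = 3 + Q
s(M, x) = -⅓ (s(M, x) = -2*⅙ = -⅓)
t(r(-4, -5), 3) - 76*s(-11, 9) = (3 - 4) - 76*(-⅓) = -1 + 76/3 = 73/3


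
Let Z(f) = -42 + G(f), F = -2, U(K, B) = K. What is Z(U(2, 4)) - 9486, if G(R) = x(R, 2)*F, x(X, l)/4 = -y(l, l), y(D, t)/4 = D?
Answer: -9464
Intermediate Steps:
y(D, t) = 4*D
x(X, l) = -16*l (x(X, l) = 4*(-4*l) = -16*l)
G(R) = 64 (G(R) = -16*2*(-2) = -32*(-2) = 64)
Z(f) = 22 (Z(f) = -42 + 64 = 22)
Z(U(2, 4)) - 9486 = 22 - 9486 = -9464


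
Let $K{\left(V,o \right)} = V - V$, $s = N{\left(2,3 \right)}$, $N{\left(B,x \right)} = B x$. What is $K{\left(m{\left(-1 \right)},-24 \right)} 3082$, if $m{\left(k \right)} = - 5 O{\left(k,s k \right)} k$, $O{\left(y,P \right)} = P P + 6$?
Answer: $0$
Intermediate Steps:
$s = 6$ ($s = 2 \cdot 3 = 6$)
$O{\left(y,P \right)} = 6 + P^{2}$ ($O{\left(y,P \right)} = P^{2} + 6 = 6 + P^{2}$)
$m{\left(k \right)} = k \left(-30 - 180 k^{2}\right)$ ($m{\left(k \right)} = - 5 \left(6 + \left(6 k\right)^{2}\right) k = - 5 \left(6 + 36 k^{2}\right) k = \left(-30 - 180 k^{2}\right) k = k \left(-30 - 180 k^{2}\right)$)
$K{\left(V,o \right)} = 0$
$K{\left(m{\left(-1 \right)},-24 \right)} 3082 = 0 \cdot 3082 = 0$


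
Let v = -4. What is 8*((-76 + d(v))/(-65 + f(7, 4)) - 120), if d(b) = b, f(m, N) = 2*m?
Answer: -48320/51 ≈ -947.45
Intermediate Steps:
8*((-76 + d(v))/(-65 + f(7, 4)) - 120) = 8*((-76 - 4)/(-65 + 2*7) - 120) = 8*(-80/(-65 + 14) - 120) = 8*(-80/(-51) - 120) = 8*(-80*(-1/51) - 120) = 8*(80/51 - 120) = 8*(-6040/51) = -48320/51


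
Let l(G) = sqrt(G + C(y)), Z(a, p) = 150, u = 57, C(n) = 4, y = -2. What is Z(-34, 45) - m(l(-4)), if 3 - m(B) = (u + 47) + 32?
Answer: 283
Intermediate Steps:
l(G) = sqrt(4 + G) (l(G) = sqrt(G + 4) = sqrt(4 + G))
m(B) = -133 (m(B) = 3 - ((57 + 47) + 32) = 3 - (104 + 32) = 3 - 1*136 = 3 - 136 = -133)
Z(-34, 45) - m(l(-4)) = 150 - 1*(-133) = 150 + 133 = 283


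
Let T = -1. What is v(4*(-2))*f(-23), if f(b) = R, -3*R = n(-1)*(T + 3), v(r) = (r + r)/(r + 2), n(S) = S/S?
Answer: -16/9 ≈ -1.7778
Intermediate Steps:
n(S) = 1
v(r) = 2*r/(2 + r) (v(r) = (2*r)/(2 + r) = 2*r/(2 + r))
R = -2/3 (R = -(-1 + 3)/3 = -2/3 ≈ -0.66667)
f(b) = -2/3
v(4*(-2))*f(-23) = (2*(4*(-2))/(2 + 4*(-2)))*(-2/3) = (2*(-8)/(2 - 8))*(-2/3) = (2*(-8)/(-6))*(-2/3) = (2*(-8)*(-1/6))*(-2/3) = (8/3)*(-2/3) = -16/9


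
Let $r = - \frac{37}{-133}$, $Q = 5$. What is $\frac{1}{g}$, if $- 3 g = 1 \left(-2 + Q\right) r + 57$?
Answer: $- \frac{133}{2564} \approx -0.051872$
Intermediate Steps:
$r = \frac{37}{133}$ ($r = \left(-37\right) \left(- \frac{1}{133}\right) = \frac{37}{133} \approx 0.2782$)
$g = - \frac{2564}{133}$ ($g = - \frac{1 \left(-2 + 5\right) \frac{37}{133} + 57}{3} = - \frac{1 \cdot 3 \cdot \frac{37}{133} + 57}{3} = - \frac{3 \cdot \frac{37}{133} + 57}{3} = - \frac{\frac{111}{133} + 57}{3} = \left(- \frac{1}{3}\right) \frac{7692}{133} = - \frac{2564}{133} \approx -19.278$)
$\frac{1}{g} = \frac{1}{- \frac{2564}{133}} = - \frac{133}{2564}$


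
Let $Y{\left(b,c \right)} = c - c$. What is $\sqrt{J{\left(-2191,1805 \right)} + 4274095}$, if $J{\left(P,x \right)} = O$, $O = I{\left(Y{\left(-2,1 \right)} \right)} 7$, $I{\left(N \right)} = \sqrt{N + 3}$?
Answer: $\sqrt{4274095 + 7 \sqrt{3}} \approx 2067.4$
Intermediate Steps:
$Y{\left(b,c \right)} = 0$
$I{\left(N \right)} = \sqrt{3 + N}$
$O = 7 \sqrt{3}$ ($O = \sqrt{3 + 0} \cdot 7 = \sqrt{3} \cdot 7 = 7 \sqrt{3} \approx 12.124$)
$J{\left(P,x \right)} = 7 \sqrt{3}$
$\sqrt{J{\left(-2191,1805 \right)} + 4274095} = \sqrt{7 \sqrt{3} + 4274095} = \sqrt{4274095 + 7 \sqrt{3}}$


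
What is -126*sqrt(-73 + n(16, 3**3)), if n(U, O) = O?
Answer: -126*I*sqrt(46) ≈ -854.57*I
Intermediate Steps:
-126*sqrt(-73 + n(16, 3**3)) = -126*sqrt(-73 + 3**3) = -126*sqrt(-73 + 27) = -126*I*sqrt(46)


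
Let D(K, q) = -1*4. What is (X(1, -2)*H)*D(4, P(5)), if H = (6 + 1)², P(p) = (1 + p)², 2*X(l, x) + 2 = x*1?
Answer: 392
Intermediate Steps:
X(l, x) = -1 + x/2 (X(l, x) = -1 + (x*1)/2 = -1 + x/2)
H = 49 (H = 7² = 49)
D(K, q) = -4
(X(1, -2)*H)*D(4, P(5)) = ((-1 + (½)*(-2))*49)*(-4) = ((-1 - 1)*49)*(-4) = -2*49*(-4) = -98*(-4) = 392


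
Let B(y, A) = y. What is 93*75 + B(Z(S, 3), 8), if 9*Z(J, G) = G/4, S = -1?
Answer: 83701/12 ≈ 6975.1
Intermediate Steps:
Z(J, G) = G/36 (Z(J, G) = (G/4)/9 = G/36)
93*75 + B(Z(S, 3), 8) = 93*75 + (1/36)*3 = 6975 + 1/12 = 83701/12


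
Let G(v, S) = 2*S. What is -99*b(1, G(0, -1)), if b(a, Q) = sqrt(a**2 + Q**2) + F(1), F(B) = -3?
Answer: 297 - 99*sqrt(5) ≈ 75.629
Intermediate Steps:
b(a, Q) = -3 + sqrt(Q**2 + a**2) (b(a, Q) = sqrt(a**2 + Q**2) - 3 = sqrt(Q**2 + a**2) - 3 = -3 + sqrt(Q**2 + a**2))
-99*b(1, G(0, -1)) = -99*(-3 + sqrt((2*(-1))**2 + 1**2)) = -99*(-3 + sqrt((-2)**2 + 1)) = -99*(-3 + sqrt(4 + 1)) = -99*(-3 + sqrt(5)) = 297 - 99*sqrt(5)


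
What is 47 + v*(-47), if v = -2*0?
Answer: 47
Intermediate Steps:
v = 0
47 + v*(-47) = 47 + 0*(-47) = 47 + 0 = 47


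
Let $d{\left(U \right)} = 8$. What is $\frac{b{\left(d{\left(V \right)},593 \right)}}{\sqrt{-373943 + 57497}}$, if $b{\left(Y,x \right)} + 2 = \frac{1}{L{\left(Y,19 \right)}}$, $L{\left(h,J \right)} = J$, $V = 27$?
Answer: $\frac{37 i \sqrt{316446}}{6012474} \approx 0.0034618 i$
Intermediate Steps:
$b{\left(Y,x \right)} = - \frac{37}{19}$ ($b{\left(Y,x \right)} = -2 + \frac{1}{19} = - \frac{37}{19}$)
$\frac{b{\left(d{\left(V \right)},593 \right)}}{\sqrt{-373943 + 57497}} = - \frac{37}{19 \sqrt{-373943 + 57497}} = - \frac{37}{19 \sqrt{-316446}} = - \frac{37}{19 i \sqrt{316446}} = - \frac{37 \left(- \frac{i \sqrt{316446}}{316446}\right)}{19} = \frac{37 i \sqrt{316446}}{6012474}$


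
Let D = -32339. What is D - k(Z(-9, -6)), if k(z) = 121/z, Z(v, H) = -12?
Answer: -387947/12 ≈ -32329.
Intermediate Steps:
D - k(Z(-9, -6)) = -32339 - 121/(-12) = -32339 - 121*(-1)/12 = -32339 - 1*(-121/12) = -32339 + 121/12 = -387947/12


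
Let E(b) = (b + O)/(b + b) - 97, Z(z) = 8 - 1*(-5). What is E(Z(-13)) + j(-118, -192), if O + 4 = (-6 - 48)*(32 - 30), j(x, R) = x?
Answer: -5689/26 ≈ -218.81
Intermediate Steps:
O = -112 (O = -4 + (-6 - 48)*(32 - 30) = -4 - 54*2 = -4 - 108 = -112)
Z(z) = 13 (Z(z) = 8 + 5 = 13)
E(b) = -97 + (-112 + b)/(2*b) (E(b) = (b - 112)/(b + b) - 97 = (-112 + b)/((2*b)) - 97 = (-112 + b)*(1/(2*b)) - 97 = (-112 + b)/(2*b) - 97 = -97 + (-112 + b)/(2*b))
E(Z(-13)) + j(-118, -192) = (-193/2 - 56/13) - 118 = -2621/26 - 118 = -5689/26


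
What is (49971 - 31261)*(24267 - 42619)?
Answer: -343365920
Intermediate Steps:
(49971 - 31261)*(24267 - 42619) = 18710*(-18352) = -343365920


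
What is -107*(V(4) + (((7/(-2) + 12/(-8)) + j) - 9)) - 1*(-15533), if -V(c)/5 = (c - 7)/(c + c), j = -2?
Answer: 136355/8 ≈ 17044.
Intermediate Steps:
V(c) = -5*(-7 + c)/(2*c) (V(c) = -5*(c - 7)/(c + c) = -5*(-7 + c)/(2*c))
-107*(V(4) + (((7/(-2) + 12/(-8)) + j) - 9)) - 1*(-15533) = -107*((5/2)*(7 - 1*4)/4 + (((7/(-2) + 12/(-8)) - 2) - 9)) - 1*(-15533) = -107*((5/2)*(¼)*(7 - 4) + (((7*(-½) + 12*(-⅛)) - 2) - 9)) + 15533 = -107*((5/2)*(¼)*3 + (((-7/2 - 3/2) - 2) - 9)) + 15533 = -107*(15/8 + ((-5 - 2) - 9)) + 15533 = -107*(15/8 + (-7 - 9)) + 15533 = -107*(15/8 - 16) + 15533 = -107*(-113/8) + 15533 = 12091/8 + 15533 = 136355/8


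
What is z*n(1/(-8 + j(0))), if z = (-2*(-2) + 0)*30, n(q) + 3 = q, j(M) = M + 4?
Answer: -390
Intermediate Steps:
j(M) = 4 + M
n(q) = -3 + q
z = 120 (z = (4 + 0)*30 = 4*30 = 120)
z*n(1/(-8 + j(0))) = 120*(-3 + 1/(-8 + (4 + 0))) = 120*(-3 + 1/(-8 + 4)) = 120*(-3 + 1/(-4)) = 120*(-3 - 1/4) = 120*(-13/4) = -390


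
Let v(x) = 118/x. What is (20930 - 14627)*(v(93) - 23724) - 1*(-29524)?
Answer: -4634340370/31 ≈ -1.4949e+8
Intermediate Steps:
(20930 - 14627)*(v(93) - 23724) - 1*(-29524) = (20930 - 14627)*(118/93 - 23724) - 1*(-29524) = 6303*(118*(1/93) - 23724) + 29524 = 6303*(118/93 - 23724) + 29524 = 6303*(-2206214/93) + 29524 = -4635255614/31 + 29524 = -4634340370/31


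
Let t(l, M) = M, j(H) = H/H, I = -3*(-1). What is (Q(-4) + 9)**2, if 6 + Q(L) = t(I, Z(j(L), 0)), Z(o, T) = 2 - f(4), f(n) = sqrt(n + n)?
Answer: 33 - 20*sqrt(2) ≈ 4.7157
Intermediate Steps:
I = 3
f(n) = sqrt(2)*sqrt(n) (f(n) = sqrt(2*n) = sqrt(2)*sqrt(n))
j(H) = 1
Z(o, T) = 2 - 2*sqrt(2) (Z(o, T) = 2 - sqrt(2)*sqrt(4) = 2 - sqrt(2)*2 = 2 - 2*sqrt(2))
Q(L) = -4 - 2*sqrt(2) (Q(L) = -6 + (2 - 2*sqrt(2)) = -4 - 2*sqrt(2))
(Q(-4) + 9)**2 = ((-4 - 2*sqrt(2)) + 9)**2 = (5 - 2*sqrt(2))**2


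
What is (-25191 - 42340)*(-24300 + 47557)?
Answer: -1570568467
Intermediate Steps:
(-25191 - 42340)*(-24300 + 47557) = -67531*23257 = -1570568467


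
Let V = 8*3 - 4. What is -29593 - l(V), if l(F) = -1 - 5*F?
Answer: -29492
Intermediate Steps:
V = 20 (V = 24 - 4 = 20)
-29593 - l(V) = -29593 - (-1 - 5*20) = -29593 - (-1 - 100) = -29593 - 1*(-101) = -29593 + 101 = -29492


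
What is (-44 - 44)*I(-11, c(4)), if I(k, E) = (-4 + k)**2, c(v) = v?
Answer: -19800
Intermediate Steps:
(-44 - 44)*I(-11, c(4)) = (-44 - 44)*(-4 - 11)**2 = -88*(-15)**2 = -88*225 = -19800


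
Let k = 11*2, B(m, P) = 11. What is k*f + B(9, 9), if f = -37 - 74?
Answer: -2431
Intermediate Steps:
k = 22
f = -111
k*f + B(9, 9) = 22*(-111) + 11 = -2442 + 11 = -2431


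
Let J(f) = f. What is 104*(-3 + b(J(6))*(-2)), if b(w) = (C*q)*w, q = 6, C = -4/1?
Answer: 29640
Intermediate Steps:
C = -4 (C = -4*1 = -4)
b(w) = -24*w (b(w) = (-4*6)*w = -24*w)
104*(-3 + b(J(6))*(-2)) = 104*(-3 - 24*6*(-2)) = 104*(-3 - 144*(-2)) = 104*(-3 + 288) = 104*285 = 29640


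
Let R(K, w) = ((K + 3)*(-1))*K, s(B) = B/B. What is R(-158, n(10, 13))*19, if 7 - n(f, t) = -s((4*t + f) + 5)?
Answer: -465310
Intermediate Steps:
s(B) = 1
n(f, t) = 8 (n(f, t) = 7 - (-1) = 7 - 1*(-1) = 7 + 1 = 8)
R(K, w) = K*(-3 - K) (R(K, w) = ((3 + K)*(-1))*K = (-3 - K)*K = K*(-3 - K))
R(-158, n(10, 13))*19 = -1*(-158)*(3 - 158)*19 = -1*(-158)*(-155)*19 = -24490*19 = -465310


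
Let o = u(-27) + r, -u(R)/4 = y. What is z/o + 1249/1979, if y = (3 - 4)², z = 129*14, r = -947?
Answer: -795425/627343 ≈ -1.2679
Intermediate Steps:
z = 1806
y = 1 (y = (-1)² = 1)
u(R) = -4 (u(R) = -4*1 = -4)
o = -951 (o = -4 - 947 = -951)
z/o + 1249/1979 = 1806/(-951) + 1249/1979 = 1806*(-1/951) + 1249*(1/1979) = -602/317 + 1249/1979 = -795425/627343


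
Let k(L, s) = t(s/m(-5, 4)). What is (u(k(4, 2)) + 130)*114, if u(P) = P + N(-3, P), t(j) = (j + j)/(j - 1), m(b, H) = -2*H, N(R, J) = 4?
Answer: 76608/5 ≈ 15322.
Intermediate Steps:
t(j) = 2*j/(-1 + j) (t(j) = (2*j)/(-1 + j) = 2*j/(-1 + j))
k(L, s) = -s/(4*(-1 - s/8)) (k(L, s) = 2*(s/((-2*4)))/(-1 + s/((-2*4))) = 2*(s/(-8))/(-1 + s/(-8)) = 2*(s*(-1/8))/(-1 + s*(-1/8)) = 2*(-s/8)/(-1 - s/8) = -s/(4*(-1 - s/8)))
u(P) = 4 + P (u(P) = P + 4 = 4 + P)
(u(k(4, 2)) + 130)*114 = ((4 + 2*2/(8 + 2)) + 130)*114 = ((4 + 2*2/10) + 130)*114 = ((4 + 2*2*(1/10)) + 130)*114 = ((4 + 2/5) + 130)*114 = (22/5 + 130)*114 = (672/5)*114 = 76608/5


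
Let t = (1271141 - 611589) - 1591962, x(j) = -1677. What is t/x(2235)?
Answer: 932410/1677 ≈ 556.00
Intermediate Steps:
t = -932410 (t = 659552 - 1591962 = -932410)
t/x(2235) = -932410/(-1677) = -932410*(-1/1677) = 932410/1677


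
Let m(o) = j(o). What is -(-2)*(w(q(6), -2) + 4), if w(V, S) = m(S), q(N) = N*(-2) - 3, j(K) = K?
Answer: 4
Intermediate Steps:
q(N) = -3 - 2*N (q(N) = -2*N - 3 = -3 - 2*N)
m(o) = o
w(V, S) = S
-(-2)*(w(q(6), -2) + 4) = -(-2)*(-2 + 4) = -(-2)*2 = -1*(-4) = 4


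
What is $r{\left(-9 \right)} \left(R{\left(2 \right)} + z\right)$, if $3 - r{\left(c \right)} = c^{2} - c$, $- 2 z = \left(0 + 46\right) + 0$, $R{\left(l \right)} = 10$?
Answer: $1131$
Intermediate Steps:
$z = -23$ ($z = - \frac{\left(0 + 46\right) + 0}{2} = - \frac{46 + 0}{2} = \left(- \frac{1}{2}\right) 46 = -23$)
$r{\left(c \right)} = 3 + c - c^{2}$ ($r{\left(c \right)} = 3 - \left(c^{2} - c\right) = 3 + c - c^{2}$)
$r{\left(-9 \right)} \left(R{\left(2 \right)} + z\right) = \left(3 - 9 - \left(-9\right)^{2}\right) \left(10 - 23\right) = \left(3 - 9 - 81\right) \left(-13\right) = \left(-87\right) \left(-13\right) = 1131$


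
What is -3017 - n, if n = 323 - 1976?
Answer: -1364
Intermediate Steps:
n = -1653
-3017 - n = -3017 - 1*(-1653) = -3017 + 1653 = -1364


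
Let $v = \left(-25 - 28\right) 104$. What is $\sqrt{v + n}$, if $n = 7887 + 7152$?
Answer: $\sqrt{9527} \approx 97.606$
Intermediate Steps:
$v = -5512$ ($v = \left(-53\right) 104 = -5512$)
$n = 15039$
$\sqrt{v + n} = \sqrt{-5512 + 15039} = \sqrt{9527}$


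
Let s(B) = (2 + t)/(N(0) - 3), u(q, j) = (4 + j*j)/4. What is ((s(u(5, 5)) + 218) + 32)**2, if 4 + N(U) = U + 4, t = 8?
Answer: 547600/9 ≈ 60844.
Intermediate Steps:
N(U) = U (N(U) = -4 + (U + 4) = -4 + (4 + U) = U)
u(q, j) = 1 + j**2/4 (u(q, j) = (4 + j**2)*(1/4) = 1 + j**2/4)
s(B) = -10/3 (s(B) = (2 + 8)/(0 - 3) = 10/(-3) = 10*(-1/3) = -10/3)
((s(u(5, 5)) + 218) + 32)**2 = ((-10/3 + 218) + 32)**2 = (644/3 + 32)**2 = (740/3)**2 = 547600/9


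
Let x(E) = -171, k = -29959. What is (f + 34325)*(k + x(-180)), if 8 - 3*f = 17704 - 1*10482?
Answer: -2885278930/3 ≈ -9.6176e+8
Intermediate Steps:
f = -7214/3 (f = 8/3 - (17704 - 1*10482)/3 = 8/3 - (17704 - 10482)/3 = 8/3 - ⅓*7222 = 8/3 - 7222/3 = -7214/3 ≈ -2404.7)
(f + 34325)*(k + x(-180)) = (-7214/3 + 34325)*(-29959 - 171) = (95761/3)*(-30130) = -2885278930/3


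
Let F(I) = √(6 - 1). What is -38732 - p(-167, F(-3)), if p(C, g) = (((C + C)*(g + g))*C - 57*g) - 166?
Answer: -38566 - 111499*√5 ≈ -2.8789e+5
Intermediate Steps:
F(I) = √5
p(C, g) = -166 - 57*g + 4*g*C² (p(C, g) = (((2*C)*(2*g))*C - 57*g) - 166 = ((4*C*g)*C - 57*g) - 166 = (4*g*C² - 57*g) - 166 = (-57*g + 4*g*C²) - 166 = -166 - 57*g + 4*g*C²)
-38732 - p(-167, F(-3)) = -38732 - (-166 - 57*√5 + 4*√5*(-167)²) = -38732 - (-166 - 57*√5 + 4*√5*27889) = -38732 - (-166 - 57*√5 + 111556*√5) = -38732 - (-166 + 111499*√5) = -38732 + (166 - 111499*√5) = -38566 - 111499*√5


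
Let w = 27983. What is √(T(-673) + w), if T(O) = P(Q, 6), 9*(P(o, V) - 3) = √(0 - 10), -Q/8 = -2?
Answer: √(251874 + I*√10)/3 ≈ 167.29 + 0.0010502*I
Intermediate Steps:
Q = 16 (Q = -8*(-2) = 16)
P(o, V) = 3 + I*√10/9 (P(o, V) = 3 + √(0 - 10)/9 = 3 + √(-10)/9 = 3 + (I*√10)/9 = 3 + I*√10/9)
T(O) = 3 + I*√10/9
√(T(-673) + w) = √((3 + I*√10/9) + 27983) = √(27986 + I*√10/9)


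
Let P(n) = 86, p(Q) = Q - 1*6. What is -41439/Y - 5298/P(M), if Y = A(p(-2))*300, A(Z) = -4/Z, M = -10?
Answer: -726409/2150 ≈ -337.86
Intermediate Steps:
p(Q) = -6 + Q (p(Q) = Q - 6 = -6 + Q)
Y = 150 (Y = -4/(-6 - 2)*300 = -4/(-8)*300 = -4*(-⅛)*300 = (½)*300 = 150)
-41439/Y - 5298/P(M) = -41439/150 - 5298/86 = -41439*1/150 - 5298*1/86 = -13813/50 - 2649/43 = -726409/2150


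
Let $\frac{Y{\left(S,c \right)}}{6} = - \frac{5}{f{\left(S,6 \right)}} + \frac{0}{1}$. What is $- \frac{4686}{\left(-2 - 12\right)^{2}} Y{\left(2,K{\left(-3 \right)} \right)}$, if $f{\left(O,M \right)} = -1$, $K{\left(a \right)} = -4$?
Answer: $- \frac{35145}{49} \approx -717.25$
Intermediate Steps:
$Y{\left(S,c \right)} = 30$ ($Y{\left(S,c \right)} = 6 \left(- \frac{5}{-1} + \frac{0}{1}\right) = 6 \left(\left(-5\right) \left(-1\right) + 0 \cdot 1\right) = 6 \left(5 + 0\right) = 6 \cdot 5 = 30$)
$- \frac{4686}{\left(-2 - 12\right)^{2}} Y{\left(2,K{\left(-3 \right)} \right)} = - \frac{4686}{\left(-2 - 12\right)^{2}} \cdot 30 = - \frac{4686}{\left(-14\right)^{2}} \cdot 30 = - \frac{4686}{196} \cdot 30 = \left(-4686\right) \frac{1}{196} \cdot 30 = \left(- \frac{2343}{98}\right) 30 = - \frac{35145}{49}$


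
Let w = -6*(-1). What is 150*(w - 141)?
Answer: -20250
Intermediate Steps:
w = 6
150*(w - 141) = 150*(6 - 141) = 150*(-135) = -20250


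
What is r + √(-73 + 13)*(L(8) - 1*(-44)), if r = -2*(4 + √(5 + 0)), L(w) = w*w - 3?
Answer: -8 - 2*√5 + 210*I*√15 ≈ -12.472 + 813.33*I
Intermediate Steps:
L(w) = -3 + w² (L(w) = w² - 3 = -3 + w²)
r = -8 - 2*√5 (r = -2*(4 + √5) = -8 - 2*√5 ≈ -12.472)
r + √(-73 + 13)*(L(8) - 1*(-44)) = (-8 - 2*√5) + √(-73 + 13)*((-3 + 8²) - 1*(-44)) = (-8 - 2*√5) + √(-60)*((-3 + 64) + 44) = (-8 - 2*√5) + (2*I*√15)*(61 + 44) = (-8 - 2*√5) + (2*I*√15)*105 = (-8 - 2*√5) + 210*I*√15 = -8 - 2*√5 + 210*I*√15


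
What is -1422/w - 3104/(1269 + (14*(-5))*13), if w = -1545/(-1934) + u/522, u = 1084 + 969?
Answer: -66275002259/214367516 ≈ -309.17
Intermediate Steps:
u = 2053
w = 1194248/252387 (w = -1545/(-1934) + 2053/522 = -1545*(-1/1934) + 2053*(1/522) = 1545/1934 + 2053/522 = 1194248/252387 ≈ 4.7318)
-1422/w - 3104/(1269 + (14*(-5))*13) = -1422/1194248/252387 - 3104/(1269 + (14*(-5))*13) = -1422*252387/1194248 - 3104/(1269 - 70*13) = -179447157/597124 - 3104/(1269 - 910) = -179447157/597124 - 3104/359 = -66275002259/214367516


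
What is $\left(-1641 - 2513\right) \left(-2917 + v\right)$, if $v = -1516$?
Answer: $18414682$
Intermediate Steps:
$\left(-1641 - 2513\right) \left(-2917 + v\right) = \left(-1641 - 2513\right) \left(-2917 - 1516\right) = \left(-4154\right) \left(-4433\right) = 18414682$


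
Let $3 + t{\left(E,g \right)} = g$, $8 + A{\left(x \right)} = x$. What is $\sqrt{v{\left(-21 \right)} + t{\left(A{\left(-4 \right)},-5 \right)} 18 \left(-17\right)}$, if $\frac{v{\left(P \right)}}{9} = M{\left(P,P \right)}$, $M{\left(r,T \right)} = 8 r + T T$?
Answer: $3 \sqrt{545} \approx 70.036$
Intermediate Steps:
$A{\left(x \right)} = -8 + x$
$M{\left(r,T \right)} = T^{2} + 8 r$ ($M{\left(r,T \right)} = 8 r + T^{2} = T^{2} + 8 r$)
$t{\left(E,g \right)} = -3 + g$
$v{\left(P \right)} = 9 P^{2} + 72 P$ ($v{\left(P \right)} = 9 \left(P^{2} + 8 P\right) = 9 P^{2} + 72 P$)
$\sqrt{v{\left(-21 \right)} + t{\left(A{\left(-4 \right)},-5 \right)} 18 \left(-17\right)} = \sqrt{9 \left(-21\right) \left(8 - 21\right) + \left(-3 - 5\right) 18 \left(-17\right)} = \sqrt{9 \left(-21\right) \left(-13\right) + \left(-8\right) 18 \left(-17\right)} = \sqrt{2457 - -2448} = \sqrt{2457 + 2448} = \sqrt{4905} = 3 \sqrt{545}$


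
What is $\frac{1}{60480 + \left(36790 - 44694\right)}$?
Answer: $\frac{1}{52576} \approx 1.902 \cdot 10^{-5}$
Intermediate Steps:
$\frac{1}{60480 + \left(36790 - 44694\right)} = \frac{1}{60480 - 7904} = \frac{1}{52576}$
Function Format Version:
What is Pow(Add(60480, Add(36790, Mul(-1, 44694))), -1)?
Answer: Rational(1, 52576) ≈ 1.9020e-5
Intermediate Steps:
Pow(Add(60480, Add(36790, Mul(-1, 44694))), -1) = Pow(Add(60480, Add(36790, -44694)), -1) = Pow(Add(60480, -7904), -1) = Pow(52576, -1) = Rational(1, 52576)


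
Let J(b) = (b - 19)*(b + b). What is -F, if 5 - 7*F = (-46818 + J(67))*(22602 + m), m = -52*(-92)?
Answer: -1106011001/7 ≈ -1.5800e+8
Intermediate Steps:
m = 4784
J(b) = 2*b*(-19 + b) (J(b) = (-19 + b)*(2*b) = 2*b*(-19 + b))
F = 1106011001/7 (F = 5/7 - (-46818 + 2*67*(-19 + 67))*(22602 + 4784)/7 = 5/7 - (-46818 + 2*67*48)*27386/7 = 5/7 - (-46818 + 6432)*27386/7 = 5/7 - (-40386)*27386/7 = 5/7 - 1/7*(-1106010996) = 5/7 + 1106010996/7 = 1106011001/7 ≈ 1.5800e+8)
-F = -1*1106011001/7 = -1106011001/7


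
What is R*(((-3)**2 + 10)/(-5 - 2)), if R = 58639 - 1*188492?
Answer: 2467207/7 ≈ 3.5246e+5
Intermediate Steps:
R = -129853 (R = 58639 - 188492 = -129853)
R*(((-3)**2 + 10)/(-5 - 2)) = -129853*((-3)**2 + 10)/(-5 - 2) = -129853*(9 + 10)/(-7) = -2467207*(-1)/7 = -129853*(-19/7) = 2467207/7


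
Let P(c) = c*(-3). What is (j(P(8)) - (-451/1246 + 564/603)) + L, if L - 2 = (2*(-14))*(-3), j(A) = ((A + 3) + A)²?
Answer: 528547909/250446 ≈ 2110.4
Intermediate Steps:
P(c) = -3*c
j(A) = (3 + 2*A)² (j(A) = ((3 + A) + A)² = (3 + 2*A)²)
L = 86 (L = 2 + (2*(-14))*(-3) = 2 - 28*(-3) = 2 + 84 = 86)
(j(P(8)) - (-451/1246 + 564/603)) + L = ((3 + 2*(-3*8))² - (-451/1246 + 564/603)) + 86 = ((3 + 2*(-24))² - (-451*1/1246 + 564*(1/603))) + 86 = ((3 - 48)² - (-451/1246 + 188/201)) + 86 = ((-45)² - 1*143597/250446) + 86 = (2025 - 143597/250446) + 86 = 507009553/250446 + 86 = 528547909/250446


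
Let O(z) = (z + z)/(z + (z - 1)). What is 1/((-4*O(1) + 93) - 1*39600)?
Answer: -1/39515 ≈ -2.5307e-5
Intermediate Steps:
O(z) = 2*z/(-1 + 2*z) (O(z) = (2*z)/(z + (-1 + z)) = (2*z)/(-1 + 2*z) = 2*z/(-1 + 2*z))
1/((-4*O(1) + 93) - 1*39600) = 1/((-8/(-1 + 2*1) + 93) - 1*39600) = 1/((-8/(-1 + 2) + 93) - 39600) = 1/((-8/1 + 93) - 39600) = 1/((-8 + 93) - 39600) = 1/(85 - 39600) = 1/(-39515) = -1/39515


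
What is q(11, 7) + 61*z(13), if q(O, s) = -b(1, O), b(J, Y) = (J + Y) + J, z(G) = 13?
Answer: 780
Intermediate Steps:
b(J, Y) = Y + 2*J
q(O, s) = -2 - O (q(O, s) = -(O + 2*1) = -(O + 2) = -(2 + O) = -2 - O)
q(11, 7) + 61*z(13) = (-2 - 1*11) + 61*13 = (-2 - 11) + 793 = -13 + 793 = 780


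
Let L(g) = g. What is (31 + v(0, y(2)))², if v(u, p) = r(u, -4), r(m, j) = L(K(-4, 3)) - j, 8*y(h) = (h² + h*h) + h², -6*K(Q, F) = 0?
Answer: 1225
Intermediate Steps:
K(Q, F) = 0 (K(Q, F) = -⅙*0 = 0)
y(h) = 3*h²/8 (y(h) = ((h² + h*h) + h²)/8 = ((h² + h²) + h²)/8 = (2*h² + h²)/8 = (3*h²)/8 = 3*h²/8)
r(m, j) = -j (r(m, j) = 0 - j = -j)
v(u, p) = 4 (v(u, p) = -1*(-4) = 4)
(31 + v(0, y(2)))² = (31 + 4)² = 35² = 1225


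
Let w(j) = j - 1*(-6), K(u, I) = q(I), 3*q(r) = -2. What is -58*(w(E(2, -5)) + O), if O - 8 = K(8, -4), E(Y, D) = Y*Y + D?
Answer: -2146/3 ≈ -715.33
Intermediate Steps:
q(r) = -2/3 (q(r) = (1/3)*(-2) = -2/3)
E(Y, D) = D + Y**2 (E(Y, D) = Y**2 + D = D + Y**2)
K(u, I) = -2/3
w(j) = 6 + j (w(j) = j + 6 = 6 + j)
O = 22/3 (O = 8 - 2/3 = 22/3 ≈ 7.3333)
-58*(w(E(2, -5)) + O) = -58*((6 + (-5 + 2**2)) + 22/3) = -58*((6 + (-5 + 4)) + 22/3) = -58*((6 - 1) + 22/3) = -58*(5 + 22/3) = -58*37/3 = -2146/3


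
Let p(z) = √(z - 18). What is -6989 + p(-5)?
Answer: -6989 + I*√23 ≈ -6989.0 + 4.7958*I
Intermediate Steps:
p(z) = √(-18 + z)
-6989 + p(-5) = -6989 + √(-18 - 5) = -6989 + √(-23) = -6989 + I*√23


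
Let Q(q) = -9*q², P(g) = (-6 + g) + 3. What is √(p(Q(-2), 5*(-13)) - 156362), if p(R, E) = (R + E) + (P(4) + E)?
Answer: I*√156527 ≈ 395.63*I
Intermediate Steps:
P(g) = -3 + g
p(R, E) = 1 + R + 2*E (p(R, E) = (R + E) + ((-3 + 4) + E) = (E + R) + (1 + E) = 1 + R + 2*E)
√(p(Q(-2), 5*(-13)) - 156362) = √((1 - 9*(-2)² + 2*(5*(-13))) - 156362) = √((1 - 9*4 + 2*(-65)) - 156362) = √((1 - 36 - 130) - 156362) = √(-165 - 156362) = √(-156527) = I*√156527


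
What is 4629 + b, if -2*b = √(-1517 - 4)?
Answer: 4629 - 39*I/2 ≈ 4629.0 - 19.5*I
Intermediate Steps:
b = -39*I/2 (b = -√(-1517 - 4)/2 = -39*I/2 ≈ -19.5*I)
4629 + b = 4629 - 39*I/2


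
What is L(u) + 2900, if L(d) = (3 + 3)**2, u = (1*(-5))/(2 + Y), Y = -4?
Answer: 2936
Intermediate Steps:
u = 5/2 (u = (1*(-5))/(2 - 4) = -5/(-2) = -5*(-1/2) = 5/2 ≈ 2.5000)
L(d) = 36 (L(d) = 6**2 = 36)
L(u) + 2900 = 36 + 2900 = 2936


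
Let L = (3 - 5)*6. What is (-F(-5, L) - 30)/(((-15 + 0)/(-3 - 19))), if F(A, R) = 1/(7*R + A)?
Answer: -58718/1335 ≈ -43.984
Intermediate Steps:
L = -12 (L = -2*6 = -12)
F(A, R) = 1/(A + 7*R)
(-F(-5, L) - 30)/(((-15 + 0)/(-3 - 19))) = (-1/(-5 + 7*(-12)) - 30)/(((-15 + 0)/(-3 - 19))) = (-1/(-5 - 84) - 30)/((-15/(-22))) = (-1/(-89) - 30)/((-15*(-1/22))) = (-1*(-1/89) - 30)/(15/22) = (1/89 - 30)*(22/15) = -2669/89*22/15 = -58718/1335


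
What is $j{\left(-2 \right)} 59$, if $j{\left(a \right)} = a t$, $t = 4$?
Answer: $-472$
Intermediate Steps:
$j{\left(a \right)} = 4 a$ ($j{\left(a \right)} = a 4 = 4 a$)
$j{\left(-2 \right)} 59 = 4 \left(-2\right) 59 = \left(-8\right) 59 = -472$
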